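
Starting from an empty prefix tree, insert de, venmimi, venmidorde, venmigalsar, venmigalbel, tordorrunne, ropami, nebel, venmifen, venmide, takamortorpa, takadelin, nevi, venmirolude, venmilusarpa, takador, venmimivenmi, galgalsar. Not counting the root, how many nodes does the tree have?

Trace insertions, counting only characters that open a new branch:
  "de" → 2 new (d, e)
  "venmimi" → 7 new (v, e, n, m, i, m, i)
  "venmidorde" → prefix "venmi" already present; 5 new (d, o, r, d, e)
  "venmigalsar" → prefix "venmi" already present; 6 new (g, a, l, s, a, r)
  "venmigalbel" → prefix "venmigal" already present; 3 new (b, e, l)
  "tordorrunne" → 11 new (t, o, r, d, o, r, r, u, n, n, e)
  "ropami" → 6 new (r, o, p, a, m, i)
  "nebel" → 5 new (n, e, b, e, l)
  "venmifen" → prefix "venmi" already present; 3 new (f, e, n)
  "venmide" → prefix "venmid" already present; 1 new (e)
  "takamortorpa" → prefix "t" already present; 11 new (a, k, a, m, o, r, t, o, r, p, a)
  "takadelin" → prefix "taka" already present; 5 new (d, e, l, i, n)
  "nevi" → prefix "ne" already present; 2 new (v, i)
  "venmirolude" → prefix "venmi" already present; 6 new (r, o, l, u, d, e)
  "venmilusarpa" → prefix "venmi" already present; 7 new (l, u, s, a, r, p, a)
  "takador" → prefix "takad" already present; 2 new (o, r)
  "venmimivenmi" → prefix "venmimi" already present; 5 new (v, e, n, m, i)
  "galgalsar" → 9 new (g, a, l, g, a, l, s, a, r)
Total nodes = 2 + 7 + 5 + 6 + 3 + 11 + 6 + 5 + 3 + 1 + 11 + 5 + 2 + 6 + 7 + 2 + 5 + 9 = 96

96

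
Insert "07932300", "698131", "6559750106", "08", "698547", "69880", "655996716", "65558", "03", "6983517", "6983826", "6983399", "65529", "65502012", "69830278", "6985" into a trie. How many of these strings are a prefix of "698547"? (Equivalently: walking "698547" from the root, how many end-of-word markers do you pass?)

Walk "698547" from the root; an end-of-word marker is hit whenever a stored word is a prefix of "698547".
Prefixes of the query that are stored words: "6985", "698547"
Count: 2

2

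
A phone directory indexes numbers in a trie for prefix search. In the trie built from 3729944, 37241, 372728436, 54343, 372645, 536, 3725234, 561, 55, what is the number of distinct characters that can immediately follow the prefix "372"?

Follow the path "372" to its node, then look at its outgoing edges.
Characters that immediately follow "372" among the stored strings: {4, 5, 6, 7, 9}.
That node has 5 child edges.

5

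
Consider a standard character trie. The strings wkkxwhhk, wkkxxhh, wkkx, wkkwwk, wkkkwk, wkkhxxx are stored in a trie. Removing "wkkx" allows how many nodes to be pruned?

0

A node on "wkkx"'s path can go only if nothing else ends at it or branches off below it.
Every node on "wkkx" is still needed (e.g. by "wkkxwhhk"), so nothing is freed.
Nodes removed: 0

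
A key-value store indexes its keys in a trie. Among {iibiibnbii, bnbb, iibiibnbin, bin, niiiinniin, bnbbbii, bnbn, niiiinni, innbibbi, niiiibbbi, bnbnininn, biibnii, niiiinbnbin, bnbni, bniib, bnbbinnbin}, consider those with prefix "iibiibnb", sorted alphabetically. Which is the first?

iibiibnbii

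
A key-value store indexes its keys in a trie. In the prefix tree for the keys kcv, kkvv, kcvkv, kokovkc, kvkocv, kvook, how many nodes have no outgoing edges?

5

A leaf is a node with no children — equivalently, the end of a word that is not a proper prefix of any other stored word.
Those words: "kcvkv", "kkvv", "kokovkc", "kvkocv", "kvook"
Leaf count: 5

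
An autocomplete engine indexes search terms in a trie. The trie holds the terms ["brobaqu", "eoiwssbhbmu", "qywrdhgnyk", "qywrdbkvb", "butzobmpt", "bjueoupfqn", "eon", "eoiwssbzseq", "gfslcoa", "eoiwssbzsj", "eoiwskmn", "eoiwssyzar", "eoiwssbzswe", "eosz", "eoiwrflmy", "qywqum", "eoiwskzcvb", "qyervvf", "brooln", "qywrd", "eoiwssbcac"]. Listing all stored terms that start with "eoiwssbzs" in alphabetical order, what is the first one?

Filter for "eoiwssbzs…" and sort: "eoiwssbzseq", "eoiwssbzsj", "eoiwssbzswe"
Position 1: eoiwssbzseq

eoiwssbzseq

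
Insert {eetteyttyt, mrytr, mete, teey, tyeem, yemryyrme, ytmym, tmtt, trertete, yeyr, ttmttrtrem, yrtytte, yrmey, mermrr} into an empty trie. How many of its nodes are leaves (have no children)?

Leaves are exactly the stored words that no other stored word extends.
Those words: "eetteyttyt", "mermrr", "mete", "mrytr", "teey", "tmtt", "trertete", "ttmttrtrem", "tyeem", "yemryyrme", "yeyr", "yrmey", "yrtytte", "ytmym"
Leaf count: 14

14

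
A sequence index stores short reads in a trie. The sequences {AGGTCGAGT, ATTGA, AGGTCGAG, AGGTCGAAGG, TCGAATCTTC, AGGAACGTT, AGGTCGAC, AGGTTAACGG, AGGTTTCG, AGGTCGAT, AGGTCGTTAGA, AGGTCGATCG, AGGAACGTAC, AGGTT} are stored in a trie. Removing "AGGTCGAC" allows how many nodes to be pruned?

Walk "AGGTCGAC" from the leaf back toward the root, removing each node that no remaining word uses.
The suffix "C" (1 node) is used only by "AGGTCGAC"; the node for "AGGTCGA" still has the child "G", so pruning stops there.
Nodes removed: 1

1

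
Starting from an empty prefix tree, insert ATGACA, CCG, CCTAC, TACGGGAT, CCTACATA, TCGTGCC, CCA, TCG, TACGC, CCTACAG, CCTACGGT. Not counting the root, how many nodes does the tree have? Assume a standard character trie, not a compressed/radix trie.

35

Count nodes per top-level branch (shared prefixes stored once):
  'A'-branch (ATGACA): 6 nodes
  'C'-branch (CCA, CCG, CCTAC, CCTACAG, CCTACATA, CCTACGGT): 14 nodes
  'T'-branch (TACGC, TACGGGAT, TCG, TCGTGCC): 15 nodes
Sum: 35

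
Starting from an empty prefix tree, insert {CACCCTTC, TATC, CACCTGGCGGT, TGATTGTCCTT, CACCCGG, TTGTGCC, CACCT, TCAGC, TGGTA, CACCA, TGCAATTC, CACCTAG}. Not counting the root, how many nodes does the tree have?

Count nodes per top-level branch (shared prefixes stored once):
  'C'-branch (CACCA, CACCCGG, CACCCTTC, CACCT, CACCTAG, CACCTGGCGGT): 20 nodes
  'T'-branch (TATC, TCAGC, TGATTGTCCTT, TGCAATTC, TGGTA, TTGTGCC): 33 nodes
Sum: 53

53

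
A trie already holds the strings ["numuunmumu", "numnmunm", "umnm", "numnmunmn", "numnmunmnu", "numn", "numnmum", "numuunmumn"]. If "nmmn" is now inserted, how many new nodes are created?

The longest prefix of "nmmn" already in the trie is "n" (length 1).
Each of the 3 remaining characters creates one node.

3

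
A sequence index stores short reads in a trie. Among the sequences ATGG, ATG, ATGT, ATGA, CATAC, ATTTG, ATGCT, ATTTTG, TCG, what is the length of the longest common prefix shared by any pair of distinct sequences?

Equivalently: take the maximum, over all pairs, of their longest common prefix length.
"ATTTG" and "ATTTTG" agree on "ATTT" (4 characters) before diverging; nothing deeper is shared.
Longest shared-prefix length: 4

4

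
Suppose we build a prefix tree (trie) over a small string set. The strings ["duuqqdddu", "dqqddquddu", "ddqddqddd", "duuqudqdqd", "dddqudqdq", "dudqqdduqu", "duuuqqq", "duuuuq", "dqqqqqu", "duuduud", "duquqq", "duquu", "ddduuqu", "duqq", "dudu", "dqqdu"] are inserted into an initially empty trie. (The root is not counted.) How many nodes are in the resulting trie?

73

For each word, the new-node count is its length minus the longest prefix already in the trie:
  "duuqqdddu" → 9 new (d, u, u, q, q, d, d, d, u)
  "dqqddquddu" → prefix "d" already present; 9 new (q, q, d, d, q, u, d, d, u)
  "ddqddqddd" → prefix "d" already present; 8 new (d, q, d, d, q, d, d, d)
  "duuqudqdqd" → prefix "duuq" already present; 6 new (u, d, q, d, q, d)
  "dddqudqdq" → prefix "dd" already present; 7 new (d, q, u, d, q, d, q)
  "dudqqdduqu" → prefix "du" already present; 8 new (d, q, q, d, d, u, q, u)
  "duuuqqq" → prefix "duu" already present; 4 new (u, q, q, q)
  "duuuuq" → prefix "duuu" already present; 2 new (u, q)
  "dqqqqqu" → prefix "dqq" already present; 4 new (q, q, q, u)
  "duuduud" → prefix "duu" already present; 4 new (d, u, u, d)
  "duquqq" → prefix "du" already present; 4 new (q, u, q, q)
  "duquu" → prefix "duqu" already present; 1 new (u)
  "ddduuqu" → prefix "ddd" already present; 4 new (u, u, q, u)
  "duqq" → prefix "duq" already present; 1 new (q)
  "dudu" → prefix "dud" already present; 1 new (u)
  "dqqdu" → prefix "dqqd" already present; 1 new (u)
Total nodes = 9 + 9 + 8 + 6 + 7 + 8 + 4 + 2 + 4 + 4 + 4 + 1 + 4 + 1 + 1 + 1 = 73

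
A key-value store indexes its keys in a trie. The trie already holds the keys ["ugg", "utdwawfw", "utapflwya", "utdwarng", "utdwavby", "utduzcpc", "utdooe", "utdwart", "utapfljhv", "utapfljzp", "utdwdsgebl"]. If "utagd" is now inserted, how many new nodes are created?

Walking "utagd" from the root, the first 3 characters ("uta") follow existing edges; "g" is the first miss.
Each of the 2 remaining characters creates one node.

2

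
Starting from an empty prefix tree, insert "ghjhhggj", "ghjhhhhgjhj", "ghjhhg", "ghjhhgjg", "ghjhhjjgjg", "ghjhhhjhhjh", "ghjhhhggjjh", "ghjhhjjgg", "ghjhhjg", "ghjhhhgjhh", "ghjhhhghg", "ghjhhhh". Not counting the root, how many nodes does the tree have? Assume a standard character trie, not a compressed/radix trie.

38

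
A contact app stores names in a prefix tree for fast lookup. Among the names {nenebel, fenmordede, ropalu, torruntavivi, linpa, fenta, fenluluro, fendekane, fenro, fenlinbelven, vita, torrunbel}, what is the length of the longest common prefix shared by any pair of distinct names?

Equivalently: take the maximum, over all pairs, of their longest common prefix length.
e.g. "torrunbel" and "torruntavivi" share the prefix "torrun" of length 6; no pair shares a longer one.
Longest shared-prefix length: 6

6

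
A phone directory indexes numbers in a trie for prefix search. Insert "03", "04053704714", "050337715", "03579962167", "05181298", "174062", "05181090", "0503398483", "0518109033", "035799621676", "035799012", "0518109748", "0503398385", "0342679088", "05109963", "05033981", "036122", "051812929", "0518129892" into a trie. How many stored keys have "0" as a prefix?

Filter for entries beginning with "0":
Words under "0": 03, 0342679088, 035799012, 03579962167, 035799621676, 036122, 04053704714, 050337715, 05033981, 0503398385, 0503398483, 05109963, 05181090, 0518109033, 0518109748, 051812929, 05181298, 0518129892
Count: 18

18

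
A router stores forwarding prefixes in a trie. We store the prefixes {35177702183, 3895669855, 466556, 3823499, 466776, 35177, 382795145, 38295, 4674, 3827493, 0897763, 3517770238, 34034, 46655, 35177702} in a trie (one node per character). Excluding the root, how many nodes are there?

60

Insert word by word; a character creates a node only if that edge doesn't already exist:
  "35177702183" → 11 new (3, 5, 1, 7, 7, 7, 0, 2, 1, 8, 3)
  "3895669855" → prefix "3" already present; 9 new (8, 9, 5, 6, 6, 9, 8, 5, 5)
  "466556" → 6 new (4, 6, 6, 5, 5, 6)
  "3823499" → prefix "38" already present; 5 new (2, 3, 4, 9, 9)
  "466776" → prefix "466" already present; 3 new (7, 7, 6)
  "35177" → prefix "35177" already present; 0 new (none)
  "382795145" → prefix "382" already present; 6 new (7, 9, 5, 1, 4, 5)
  "38295" → prefix "382" already present; 2 new (9, 5)
  "4674" → prefix "46" already present; 2 new (7, 4)
  "3827493" → prefix "3827" already present; 3 new (4, 9, 3)
  "0897763" → 7 new (0, 8, 9, 7, 7, 6, 3)
  "3517770238" → prefix "35177702" already present; 2 new (3, 8)
  "34034" → prefix "3" already present; 4 new (4, 0, 3, 4)
  "46655" → prefix "46655" already present; 0 new (none)
  "35177702" → prefix "35177702" already present; 0 new (none)
Total nodes = 11 + 9 + 6 + 5 + 3 + 0 + 6 + 2 + 2 + 3 + 7 + 2 + 4 + 0 + 0 = 60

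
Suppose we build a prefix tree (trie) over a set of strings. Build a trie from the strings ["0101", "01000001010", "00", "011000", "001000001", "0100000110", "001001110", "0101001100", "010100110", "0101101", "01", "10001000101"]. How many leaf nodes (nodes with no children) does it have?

8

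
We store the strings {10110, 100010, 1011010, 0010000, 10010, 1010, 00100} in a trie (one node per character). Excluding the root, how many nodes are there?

21

Trie structure (* marks end of a word):
(root)
├─ 0
│  └─ 0
│     └─ 1
│        └─ 0
│           └─ 0 *
│              └─ 0
│                 └─ 0 *
└─ 1
   └─ 0
      ├─ 0
      │  ├─ 0
      │  │  └─ 1
      │  │     └─ 0 *
      │  └─ 1
      │     └─ 0 *
      └─ 1
         ├─ 0 *
         └─ 1
            └─ 0 *
               └─ 1
                  └─ 0 *
Counting every labelled node above: 21.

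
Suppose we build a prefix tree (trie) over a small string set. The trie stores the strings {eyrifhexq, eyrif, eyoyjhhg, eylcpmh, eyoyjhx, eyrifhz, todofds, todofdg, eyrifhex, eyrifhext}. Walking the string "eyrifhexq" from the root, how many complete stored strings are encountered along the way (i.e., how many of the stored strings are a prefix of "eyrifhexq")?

3

Traverse "eyrifhexq" character by character; count nodes along the way that are marked as word ends.
Prefixes of the query that are stored words: "eyrif", "eyrifhex", "eyrifhexq"
Count: 3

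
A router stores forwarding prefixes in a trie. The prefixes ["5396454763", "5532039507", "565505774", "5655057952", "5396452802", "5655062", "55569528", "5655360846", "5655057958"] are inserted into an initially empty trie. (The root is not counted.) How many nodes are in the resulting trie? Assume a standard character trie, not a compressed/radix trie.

Count nodes per top-level branch (shared prefixes stored once):
  '5'-branch (5396452802, 5396454763, 5532039507, 55569528, 565505774, 5655057952, 5655057958, 5655062, 5655360846): 49 nodes
Sum: 49

49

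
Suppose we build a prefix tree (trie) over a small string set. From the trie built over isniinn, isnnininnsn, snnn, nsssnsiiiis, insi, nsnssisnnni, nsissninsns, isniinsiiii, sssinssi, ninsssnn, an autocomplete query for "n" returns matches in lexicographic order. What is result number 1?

ninsssnn

DFS of the "n" subtree visits, in order: "ninsssnn", "nsissninsns", "nsnssisnnni", "nsssnsiiiis"
Position 1: ninsssnn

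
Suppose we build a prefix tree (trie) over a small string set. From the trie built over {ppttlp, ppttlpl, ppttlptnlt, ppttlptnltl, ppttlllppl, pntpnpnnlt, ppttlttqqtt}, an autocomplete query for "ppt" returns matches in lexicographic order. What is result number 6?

ppttlttqqtt

Words with prefix "ppt", in lexicographic order: "ppttlllppl", "ppttlp", "ppttlpl", "ppttlptnlt", "ppttlptnltl", "ppttlttqqtt"
The 6th is ppttlttqqtt.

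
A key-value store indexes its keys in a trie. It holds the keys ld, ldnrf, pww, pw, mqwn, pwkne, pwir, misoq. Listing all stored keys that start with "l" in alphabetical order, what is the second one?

ldnrf

Filter for "l…" and sort: "ld", "ldnrf"
Position 2: ldnrf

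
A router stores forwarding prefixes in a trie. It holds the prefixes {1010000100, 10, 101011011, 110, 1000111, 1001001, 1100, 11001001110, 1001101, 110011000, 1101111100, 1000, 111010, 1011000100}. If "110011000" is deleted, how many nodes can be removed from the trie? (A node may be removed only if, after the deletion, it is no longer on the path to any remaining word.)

After clearing the end-marker at "110011000", prune upward until reaching a node still needed by another word.
The suffix "1000" (4 nodes) is used only by "110011000"; the node for "11001" still has the child "0", so pruning stops there.
Nodes removed: 4

4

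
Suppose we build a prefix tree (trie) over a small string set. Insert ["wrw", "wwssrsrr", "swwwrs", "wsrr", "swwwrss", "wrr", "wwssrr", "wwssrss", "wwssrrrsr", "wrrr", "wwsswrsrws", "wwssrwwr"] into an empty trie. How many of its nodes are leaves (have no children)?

9

Leaves are exactly the stored words that no other stored word extends.
Those words: "swwwrss", "wrrr", "wrw", "wsrr", "wwssrrrsr", "wwssrsrr", "wwssrss", "wwssrwwr", "wwsswrsrws"
Leaf count: 9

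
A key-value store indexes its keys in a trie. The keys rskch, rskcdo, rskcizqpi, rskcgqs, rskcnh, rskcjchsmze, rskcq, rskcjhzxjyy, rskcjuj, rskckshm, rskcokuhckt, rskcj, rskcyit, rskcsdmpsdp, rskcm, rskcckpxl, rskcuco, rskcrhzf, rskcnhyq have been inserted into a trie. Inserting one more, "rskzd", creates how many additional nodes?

2

"rsk" is already a path in the trie; the remaining "zd" must be added.
So 5 − 3 = 2 new nodes.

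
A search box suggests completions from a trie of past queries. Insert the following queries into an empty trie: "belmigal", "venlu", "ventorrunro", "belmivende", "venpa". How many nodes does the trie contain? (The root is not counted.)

Trace insertions, counting only characters that open a new branch:
  "belmigal" → 8 new (b, e, l, m, i, g, a, l)
  "venlu" → 5 new (v, e, n, l, u)
  "ventorrunro" → prefix "ven" already present; 8 new (t, o, r, r, u, n, r, o)
  "belmivende" → prefix "belmi" already present; 5 new (v, e, n, d, e)
  "venpa" → prefix "ven" already present; 2 new (p, a)
Total nodes = 8 + 5 + 8 + 5 + 2 = 28

28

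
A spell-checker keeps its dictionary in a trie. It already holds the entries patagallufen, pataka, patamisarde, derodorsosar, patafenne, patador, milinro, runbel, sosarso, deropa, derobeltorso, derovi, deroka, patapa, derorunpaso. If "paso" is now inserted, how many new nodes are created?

The longest prefix of "paso" already in the trie is "pa" (length 2).
Each of the 2 remaining characters creates one node.

2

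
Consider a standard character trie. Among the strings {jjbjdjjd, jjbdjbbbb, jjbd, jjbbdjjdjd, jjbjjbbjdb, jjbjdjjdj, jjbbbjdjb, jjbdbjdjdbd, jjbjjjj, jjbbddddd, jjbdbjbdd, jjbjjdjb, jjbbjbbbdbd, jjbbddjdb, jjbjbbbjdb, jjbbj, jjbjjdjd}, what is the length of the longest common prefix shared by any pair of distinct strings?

8

Look for the deepest trie node that still has at least two words in its subtree.
e.g. "jjbjdjjd" and "jjbjdjjdj" share the prefix "jjbjdjjd" of length 8; no pair shares a longer one.
Longest shared-prefix length: 8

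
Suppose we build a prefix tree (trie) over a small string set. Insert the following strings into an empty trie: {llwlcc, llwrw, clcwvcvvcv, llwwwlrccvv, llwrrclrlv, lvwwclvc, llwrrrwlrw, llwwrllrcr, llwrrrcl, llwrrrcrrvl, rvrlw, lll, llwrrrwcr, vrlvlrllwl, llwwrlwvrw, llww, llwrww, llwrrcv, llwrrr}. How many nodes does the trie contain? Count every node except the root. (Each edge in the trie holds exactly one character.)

80

Count nodes per top-level branch (shared prefixes stored once):
  'c'-branch (clcwvcvvcv): 10 nodes
  'l'-branch (lll, llwlcc, llwrrclrlv, llwrrcv, llwrrr, llwrrrcl, llwrrrcrrvl, llwrrrwcr, llwrrrwlrw, llwrw, llwrww, llww, llwwrllrcr, llwwrlwvrw, llwwwlrccvv, lvwwclvc): 55 nodes
  'r'-branch (rvrlw): 5 nodes
  'v'-branch (vrlvlrllwl): 10 nodes
Sum: 80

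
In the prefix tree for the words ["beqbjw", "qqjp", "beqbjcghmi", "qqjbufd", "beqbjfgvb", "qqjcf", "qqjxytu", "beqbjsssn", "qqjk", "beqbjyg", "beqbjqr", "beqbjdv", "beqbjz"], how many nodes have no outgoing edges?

13

Leaves are exactly the stored words that no other stored word extends.
Those words: "beqbjcghmi", "beqbjdv", "beqbjfgvb", "beqbjqr", "beqbjsssn", "beqbjw", "beqbjyg", "beqbjz", "qqjbufd", "qqjcf", "qqjk", "qqjp", "qqjxytu"
Leaf count: 13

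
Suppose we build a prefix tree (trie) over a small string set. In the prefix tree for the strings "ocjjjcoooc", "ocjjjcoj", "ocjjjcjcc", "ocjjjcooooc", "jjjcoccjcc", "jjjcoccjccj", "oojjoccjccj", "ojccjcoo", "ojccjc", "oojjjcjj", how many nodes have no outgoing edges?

A leaf is a node with no children — equivalently, the end of a word that is not a proper prefix of any other stored word.
Those words: "jjjcoccjccj", "ocjjjcjcc", "ocjjjcoj", "ocjjjcoooc", "ocjjjcooooc", "ojccjcoo", "oojjjcjj", "oojjoccjccj"
Leaf count: 8

8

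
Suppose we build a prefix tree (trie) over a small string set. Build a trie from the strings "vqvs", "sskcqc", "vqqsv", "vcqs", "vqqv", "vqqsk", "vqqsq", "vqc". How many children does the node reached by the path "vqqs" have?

The children of the "vqqs" node are the distinct next characters among strings starting with "vqqs".
Characters that immediately follow "vqqs" among the stored strings: {k, q, v}.
That node has 3 child edges.

3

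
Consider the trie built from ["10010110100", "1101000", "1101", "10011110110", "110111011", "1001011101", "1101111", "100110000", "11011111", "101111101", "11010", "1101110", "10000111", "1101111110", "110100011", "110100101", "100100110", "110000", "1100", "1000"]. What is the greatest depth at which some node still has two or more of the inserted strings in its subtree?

8

Equivalently: take the maximum, over all pairs, of their longest common prefix length.
e.g. "11011111" and "1101111110" share the prefix "11011111" of length 8; no pair shares a longer one.
Longest shared-prefix length: 8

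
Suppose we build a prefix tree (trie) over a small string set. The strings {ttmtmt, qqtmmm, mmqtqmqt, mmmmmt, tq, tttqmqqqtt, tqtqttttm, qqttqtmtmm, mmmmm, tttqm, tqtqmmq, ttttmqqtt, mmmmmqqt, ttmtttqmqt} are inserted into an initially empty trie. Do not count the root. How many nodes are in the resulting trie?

65

For each word, the new-node count is its length minus the longest prefix already in the trie:
  "ttmtmt" → 6 new (t, t, m, t, m, t)
  "qqtmmm" → 6 new (q, q, t, m, m, m)
  "mmqtqmqt" → 8 new (m, m, q, t, q, m, q, t)
  "mmmmmt" → prefix "mm" already present; 4 new (m, m, m, t)
  "tq" → prefix "t" already present; 1 new (q)
  "tttqmqqqtt" → prefix "tt" already present; 8 new (t, q, m, q, q, q, t, t)
  "tqtqttttm" → prefix "tq" already present; 7 new (t, q, t, t, t, t, m)
  "qqttqtmtmm" → prefix "qqt" already present; 7 new (t, q, t, m, t, m, m)
  "mmmmm" → prefix "mmmmm" already present; 0 new (none)
  "tttqm" → prefix "tttqm" already present; 0 new (none)
  "tqtqmmq" → prefix "tqtq" already present; 3 new (m, m, q)
  "ttttmqqtt" → prefix "ttt" already present; 6 new (t, m, q, q, t, t)
  "mmmmmqqt" → prefix "mmmmm" already present; 3 new (q, q, t)
  "ttmtttqmqt" → prefix "ttmt" already present; 6 new (t, t, q, m, q, t)
Total nodes = 6 + 6 + 8 + 4 + 1 + 8 + 7 + 7 + 0 + 0 + 3 + 6 + 3 + 6 = 65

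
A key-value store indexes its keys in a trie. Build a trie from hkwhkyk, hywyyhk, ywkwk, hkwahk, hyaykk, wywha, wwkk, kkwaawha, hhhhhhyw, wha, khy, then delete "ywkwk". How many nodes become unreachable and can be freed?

Walk "ywkwk" from the leaf back toward the root, removing each node that no remaining word uses.
No other word shares any prefix with "ywkwk", so all 5 of its nodes go.
Nodes removed: 5

5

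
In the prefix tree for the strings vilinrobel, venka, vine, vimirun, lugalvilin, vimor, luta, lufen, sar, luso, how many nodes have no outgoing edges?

10

Leaves are exactly the stored words that no other stored word extends.
Those words: "lufen", "lugalvilin", "luso", "luta", "sar", "venka", "vilinrobel", "vimirun", "vimor", "vine"
Leaf count: 10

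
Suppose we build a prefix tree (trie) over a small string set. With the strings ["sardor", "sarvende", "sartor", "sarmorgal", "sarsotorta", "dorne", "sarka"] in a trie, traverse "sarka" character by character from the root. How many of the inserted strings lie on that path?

Walk "sarka" from the root; an end-of-word marker is hit whenever a stored word is a prefix of "sarka".
Prefixes of the query that are stored words: "sarka"
Count: 1

1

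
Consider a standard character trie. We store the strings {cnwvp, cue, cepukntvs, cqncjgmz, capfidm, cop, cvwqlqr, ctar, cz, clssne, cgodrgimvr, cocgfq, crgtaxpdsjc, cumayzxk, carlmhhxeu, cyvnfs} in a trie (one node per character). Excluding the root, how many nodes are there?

87

Count nodes per top-level branch (shared prefixes stored once):
  'c'-branch (capfidm, carlmhhxeu, cepukntvs, cgodrgimvr, clssne, cnwvp, cocgfq, cop, cqncjgmz, crgtaxpdsjc, ctar, cue, cumayzxk, cvwqlqr, cyvnfs, cz): 87 nodes
Sum: 87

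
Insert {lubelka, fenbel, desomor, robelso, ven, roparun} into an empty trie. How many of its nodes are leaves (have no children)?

6

A leaf is a node with no children — equivalently, the end of a word that is not a proper prefix of any other stored word.
Those words: "desomor", "fenbel", "lubelka", "robelso", "roparun", "ven"
Leaf count: 6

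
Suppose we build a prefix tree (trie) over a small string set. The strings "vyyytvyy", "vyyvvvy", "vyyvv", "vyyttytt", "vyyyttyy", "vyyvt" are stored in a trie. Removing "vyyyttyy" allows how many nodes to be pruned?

3

After clearing the end-marker at "vyyyttyy", prune upward until reaching a node still needed by another word.
The suffix "tyy" (3 nodes) is used only by "vyyyttyy"; the node for "vyyyt" still has the child "v", so pruning stops there.
Nodes removed: 3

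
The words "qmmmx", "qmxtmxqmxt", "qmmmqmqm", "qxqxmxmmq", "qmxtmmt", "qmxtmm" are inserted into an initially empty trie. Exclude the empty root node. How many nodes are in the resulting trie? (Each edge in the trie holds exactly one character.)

Insert word by word; a character creates a node only if that edge doesn't already exist:
  "qmmmx" → 5 new (q, m, m, m, x)
  "qmxtmxqmxt" → prefix "qm" already present; 8 new (x, t, m, x, q, m, x, t)
  "qmmmqmqm" → prefix "qmmm" already present; 4 new (q, m, q, m)
  "qxqxmxmmq" → prefix "q" already present; 8 new (x, q, x, m, x, m, m, q)
  "qmxtmmt" → prefix "qmxtm" already present; 2 new (m, t)
  "qmxtmm" → prefix "qmxtmm" already present; 0 new (none)
Total nodes = 5 + 8 + 4 + 8 + 2 + 0 = 27

27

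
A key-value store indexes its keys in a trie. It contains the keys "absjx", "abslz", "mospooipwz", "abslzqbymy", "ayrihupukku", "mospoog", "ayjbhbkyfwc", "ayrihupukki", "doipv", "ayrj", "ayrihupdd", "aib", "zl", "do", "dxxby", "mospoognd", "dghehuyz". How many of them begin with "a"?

Filter for entries beginning with "a":
Matches: "absjx", "abslz", "abslzqbymy", "aib", "ayjbhbkyfwc", "ayrihupdd", "ayrihupukki", "ayrihupukku", "ayrj"
Count: 9

9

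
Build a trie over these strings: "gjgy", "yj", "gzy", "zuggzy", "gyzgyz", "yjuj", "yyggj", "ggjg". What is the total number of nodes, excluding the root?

Insert word by word; a character creates a node only if that edge doesn't already exist:
  "gjgy" → 4 new (g, j, g, y)
  "yj" → 2 new (y, j)
  "gzy" → prefix "g" already present; 2 new (z, y)
  "zuggzy" → 6 new (z, u, g, g, z, y)
  "gyzgyz" → prefix "g" already present; 5 new (y, z, g, y, z)
  "yjuj" → prefix "yj" already present; 2 new (u, j)
  "yyggj" → prefix "y" already present; 4 new (y, g, g, j)
  "ggjg" → prefix "g" already present; 3 new (g, j, g)
Total nodes = 4 + 2 + 2 + 6 + 5 + 2 + 4 + 3 = 28

28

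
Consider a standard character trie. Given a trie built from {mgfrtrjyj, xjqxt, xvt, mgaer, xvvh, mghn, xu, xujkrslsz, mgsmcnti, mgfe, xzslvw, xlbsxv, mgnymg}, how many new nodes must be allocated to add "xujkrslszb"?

1

The longest prefix of "xujkrslszb" already in the trie is "xujkrslsz" (length 9).
So 10 − 9 = 1 new nodes.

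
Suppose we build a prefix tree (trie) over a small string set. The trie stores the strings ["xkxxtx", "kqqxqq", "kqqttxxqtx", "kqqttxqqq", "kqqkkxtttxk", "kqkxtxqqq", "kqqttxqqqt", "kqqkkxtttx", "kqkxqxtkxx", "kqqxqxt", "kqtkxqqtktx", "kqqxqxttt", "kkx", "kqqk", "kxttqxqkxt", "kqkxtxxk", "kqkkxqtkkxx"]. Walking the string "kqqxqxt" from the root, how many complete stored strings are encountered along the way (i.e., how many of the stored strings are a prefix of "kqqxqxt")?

1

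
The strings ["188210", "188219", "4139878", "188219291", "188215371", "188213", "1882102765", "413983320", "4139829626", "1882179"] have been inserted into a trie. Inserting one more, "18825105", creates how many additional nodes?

Walking "18825105" from the root, the first 4 characters ("1882") follow existing edges; "5" is the first miss.
New nodes needed: |"18825105"| − 4 = 8 − 4 = 4.

4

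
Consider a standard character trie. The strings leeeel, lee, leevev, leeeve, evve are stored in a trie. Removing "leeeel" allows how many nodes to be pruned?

2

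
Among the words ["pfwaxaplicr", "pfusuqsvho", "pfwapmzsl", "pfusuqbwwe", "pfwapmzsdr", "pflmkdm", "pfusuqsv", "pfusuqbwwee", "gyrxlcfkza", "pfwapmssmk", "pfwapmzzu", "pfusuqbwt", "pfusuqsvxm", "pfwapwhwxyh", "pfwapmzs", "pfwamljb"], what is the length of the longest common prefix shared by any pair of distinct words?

Equivalently: take the maximum, over all pairs, of their longest common prefix length.
"pfusuqbwwe" and "pfusuqbwwee" agree on "pfusuqbwwe" (10 characters) before diverging; nothing deeper is shared.
Longest shared-prefix length: 10

10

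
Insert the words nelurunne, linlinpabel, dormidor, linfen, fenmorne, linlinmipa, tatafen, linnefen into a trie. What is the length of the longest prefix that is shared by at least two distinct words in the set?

6

Look for the deepest trie node that still has at least two words in its subtree.
"linlinmipa" and "linlinpabel" agree on "linlin" (6 characters) before diverging; nothing deeper is shared.
Longest shared-prefix length: 6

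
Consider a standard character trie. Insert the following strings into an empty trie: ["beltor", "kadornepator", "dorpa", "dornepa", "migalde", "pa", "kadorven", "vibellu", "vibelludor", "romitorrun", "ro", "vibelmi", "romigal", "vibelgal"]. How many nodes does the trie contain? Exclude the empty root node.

67

For each word, the new-node count is its length minus the longest prefix already in the trie:
  "beltor" → 6 new (b, e, l, t, o, r)
  "kadornepator" → 12 new (k, a, d, o, r, n, e, p, a, t, o, r)
  "dorpa" → 5 new (d, o, r, p, a)
  "dornepa" → prefix "dor" already present; 4 new (n, e, p, a)
  "migalde" → 7 new (m, i, g, a, l, d, e)
  "pa" → 2 new (p, a)
  "kadorven" → prefix "kador" already present; 3 new (v, e, n)
  "vibellu" → 7 new (v, i, b, e, l, l, u)
  "vibelludor" → prefix "vibellu" already present; 3 new (d, o, r)
  "romitorrun" → 10 new (r, o, m, i, t, o, r, r, u, n)
  "ro" → prefix "ro" already present; 0 new (none)
  "vibelmi" → prefix "vibel" already present; 2 new (m, i)
  "romigal" → prefix "romi" already present; 3 new (g, a, l)
  "vibelgal" → prefix "vibel" already present; 3 new (g, a, l)
Total nodes = 6 + 12 + 5 + 4 + 7 + 2 + 3 + 7 + 3 + 10 + 0 + 2 + 3 + 3 = 67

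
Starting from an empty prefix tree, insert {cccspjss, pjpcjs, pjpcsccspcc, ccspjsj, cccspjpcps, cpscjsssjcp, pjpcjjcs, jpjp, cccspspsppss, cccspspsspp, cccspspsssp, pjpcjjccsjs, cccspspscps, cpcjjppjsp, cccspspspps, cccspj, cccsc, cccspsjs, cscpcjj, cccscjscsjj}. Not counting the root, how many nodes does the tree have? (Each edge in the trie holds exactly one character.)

89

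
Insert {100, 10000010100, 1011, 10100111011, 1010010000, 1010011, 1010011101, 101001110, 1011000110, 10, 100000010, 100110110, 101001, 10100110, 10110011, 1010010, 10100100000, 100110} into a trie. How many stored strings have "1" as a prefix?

Walk to "1"; the words in its subtree are exactly those with that prefix.
Words under "1": 10, 100, 100000010, 10000010100, 100110, 100110110, 101001, 1010010, 1010010000, 10100100000, 1010011, 10100110, 101001110, 1010011101, 10100111011, 1011, 1011000110, 10110011
Count: 18

18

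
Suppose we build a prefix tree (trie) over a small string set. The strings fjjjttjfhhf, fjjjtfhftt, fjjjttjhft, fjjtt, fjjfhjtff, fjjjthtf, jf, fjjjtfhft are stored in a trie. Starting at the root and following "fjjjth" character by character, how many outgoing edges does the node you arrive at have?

Follow the path "fjjjth" to its node, then look at its outgoing edges.
Distinct next characters after "fjjjth": t.
That node has 1 child edge.

1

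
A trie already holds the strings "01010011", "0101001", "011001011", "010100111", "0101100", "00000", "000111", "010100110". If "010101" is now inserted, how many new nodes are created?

1

Walking "010101" from the root, the first 5 characters ("01010") follow existing edges; "1" is the first miss.
Each of the 1 remaining characters creates one node.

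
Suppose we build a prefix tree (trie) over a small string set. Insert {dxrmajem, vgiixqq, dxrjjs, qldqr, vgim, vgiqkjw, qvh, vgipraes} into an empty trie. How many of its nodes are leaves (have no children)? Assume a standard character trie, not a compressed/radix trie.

8

A leaf is a node with no children — equivalently, the end of a word that is not a proper prefix of any other stored word.
Those words: "dxrjjs", "dxrmajem", "qldqr", "qvh", "vgiixqq", "vgim", "vgipraes", "vgiqkjw"
Leaf count: 8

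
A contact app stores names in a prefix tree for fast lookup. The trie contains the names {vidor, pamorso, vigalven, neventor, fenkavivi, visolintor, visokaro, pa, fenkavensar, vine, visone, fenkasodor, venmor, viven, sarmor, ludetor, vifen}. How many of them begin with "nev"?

1

Walk to "nev"; the words in its subtree are exactly those with that prefix.
Words under "nev": neventor
Count: 1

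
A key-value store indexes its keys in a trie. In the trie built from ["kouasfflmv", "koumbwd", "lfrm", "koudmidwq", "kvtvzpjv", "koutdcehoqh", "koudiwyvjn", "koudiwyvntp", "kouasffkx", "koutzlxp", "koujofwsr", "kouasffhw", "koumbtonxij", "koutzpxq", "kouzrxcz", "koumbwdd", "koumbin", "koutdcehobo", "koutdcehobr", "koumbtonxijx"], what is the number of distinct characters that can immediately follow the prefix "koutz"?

The children of the "koutz" node are the distinct next characters among strings starting with "koutz".
Characters that immediately follow "koutz" among the stored strings: {l, p}.
That node has 2 child edges.

2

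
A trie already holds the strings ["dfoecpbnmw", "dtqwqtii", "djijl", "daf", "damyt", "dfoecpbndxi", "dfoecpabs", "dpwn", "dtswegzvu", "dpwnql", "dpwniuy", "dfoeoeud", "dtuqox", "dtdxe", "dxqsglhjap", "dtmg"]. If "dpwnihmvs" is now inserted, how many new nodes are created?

4

The longest prefix of "dpwnihmvs" already in the trie is "dpwni" (length 5).
New nodes needed: |"dpwnihmvs"| − 5 = 9 − 5 = 4.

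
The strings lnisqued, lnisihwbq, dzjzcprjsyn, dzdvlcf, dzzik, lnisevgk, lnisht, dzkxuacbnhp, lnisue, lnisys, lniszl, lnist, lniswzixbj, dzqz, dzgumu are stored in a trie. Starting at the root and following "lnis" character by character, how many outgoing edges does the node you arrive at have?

9

Follow the path "lnis" to its node, then look at its outgoing edges.
Distinct next characters after "lnis": e, h, i, q, t, u, w, y, z.
That node has 9 child edges.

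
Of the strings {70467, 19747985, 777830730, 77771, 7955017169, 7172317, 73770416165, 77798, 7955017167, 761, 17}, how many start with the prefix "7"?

Filter for entries beginning with "7":
Matches: "70467", "7172317", "73770416165", "761", "77771", "777830730", "77798", "7955017167", "7955017169"
Count: 9

9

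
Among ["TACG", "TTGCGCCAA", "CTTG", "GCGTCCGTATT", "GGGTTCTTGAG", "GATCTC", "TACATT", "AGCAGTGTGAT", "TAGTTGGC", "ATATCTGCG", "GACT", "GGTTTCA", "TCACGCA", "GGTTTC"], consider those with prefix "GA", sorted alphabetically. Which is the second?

GATCTC

Filter for "GA…" and sort: "GACT", "GATCTC"
Position 2: GATCTC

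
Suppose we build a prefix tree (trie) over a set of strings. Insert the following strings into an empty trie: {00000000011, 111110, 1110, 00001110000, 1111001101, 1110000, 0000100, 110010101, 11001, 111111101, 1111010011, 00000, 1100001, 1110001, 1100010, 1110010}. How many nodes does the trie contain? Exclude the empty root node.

60

Count nodes per top-level branch (shared prefixes stored once):
  '0'-branch (00000, 00000000011, 0000100, 00001110000): 20 nodes
  '1'-branch (1100001, 1100010, 11001, 110010101, 1110, 1110000, 1110001, 1110010, 1111001101, 1111010011, 111110, 111111101): 40 nodes
Sum: 60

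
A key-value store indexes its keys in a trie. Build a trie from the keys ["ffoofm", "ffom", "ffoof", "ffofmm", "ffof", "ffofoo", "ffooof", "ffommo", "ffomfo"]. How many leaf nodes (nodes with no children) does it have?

6

Leaves are exactly the stored words that no other stored word extends.
Those words: "ffofmm", "ffofoo", "ffomfo", "ffommo", "ffoofm", "ffooof"
Leaf count: 6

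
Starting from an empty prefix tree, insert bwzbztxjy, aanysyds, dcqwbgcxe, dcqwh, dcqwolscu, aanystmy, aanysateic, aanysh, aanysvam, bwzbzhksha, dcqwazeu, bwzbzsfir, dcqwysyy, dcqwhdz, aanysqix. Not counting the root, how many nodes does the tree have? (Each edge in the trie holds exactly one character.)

Trace insertions, counting only characters that open a new branch:
  "bwzbztxjy" → 9 new (b, w, z, b, z, t, x, j, y)
  "aanysyds" → 8 new (a, a, n, y, s, y, d, s)
  "dcqwbgcxe" → 9 new (d, c, q, w, b, g, c, x, e)
  "dcqwh" → prefix "dcqw" already present; 1 new (h)
  "dcqwolscu" → prefix "dcqw" already present; 5 new (o, l, s, c, u)
  "aanystmy" → prefix "aanys" already present; 3 new (t, m, y)
  "aanysateic" → prefix "aanys" already present; 5 new (a, t, e, i, c)
  "aanysh" → prefix "aanys" already present; 1 new (h)
  "aanysvam" → prefix "aanys" already present; 3 new (v, a, m)
  "bwzbzhksha" → prefix "bwzbz" already present; 5 new (h, k, s, h, a)
  "dcqwazeu" → prefix "dcqw" already present; 4 new (a, z, e, u)
  "bwzbzsfir" → prefix "bwzbz" already present; 4 new (s, f, i, r)
  "dcqwysyy" → prefix "dcqw" already present; 4 new (y, s, y, y)
  "dcqwhdz" → prefix "dcqwh" already present; 2 new (d, z)
  "aanysqix" → prefix "aanys" already present; 3 new (q, i, x)
Total nodes = 9 + 8 + 9 + 1 + 5 + 3 + 5 + 1 + 3 + 5 + 4 + 4 + 4 + 2 + 3 = 66

66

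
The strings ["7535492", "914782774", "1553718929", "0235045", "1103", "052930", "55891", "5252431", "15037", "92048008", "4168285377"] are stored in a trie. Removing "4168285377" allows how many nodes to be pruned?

Walk "4168285377" from the leaf back toward the root, removing each node that no remaining word uses.
No other word shares any prefix with "4168285377", so all 10 of its nodes go.
Nodes removed: 10

10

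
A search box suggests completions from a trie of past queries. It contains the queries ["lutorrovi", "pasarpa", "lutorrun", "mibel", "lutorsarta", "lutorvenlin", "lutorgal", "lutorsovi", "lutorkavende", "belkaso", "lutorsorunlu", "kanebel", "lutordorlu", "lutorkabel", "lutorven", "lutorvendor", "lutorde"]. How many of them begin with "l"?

Traverse to the node for "l", then collect every word in that subtree.
Matches: "lutorde", "lutordorlu", "lutorgal", "lutorkabel", "lutorkavende", "lutorrovi", "lutorrun", "lutorsarta", "lutorsorunlu", "lutorsovi", "lutorven", "lutorvendor", "lutorvenlin"
Count: 13

13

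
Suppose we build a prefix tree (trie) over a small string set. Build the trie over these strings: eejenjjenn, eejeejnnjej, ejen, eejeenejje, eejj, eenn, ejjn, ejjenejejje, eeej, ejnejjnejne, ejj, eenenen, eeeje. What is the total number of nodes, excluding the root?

54

Count nodes per top-level branch (shared prefixes stored once):
  'e'-branch (eeej, eeeje, eejeejnnjej, eejeenejje, eejenjjenn, eejj, eenenen, eenn, ejen, ejj, ejjenejejje, ejjn, ejnejjnejne): 54 nodes
Sum: 54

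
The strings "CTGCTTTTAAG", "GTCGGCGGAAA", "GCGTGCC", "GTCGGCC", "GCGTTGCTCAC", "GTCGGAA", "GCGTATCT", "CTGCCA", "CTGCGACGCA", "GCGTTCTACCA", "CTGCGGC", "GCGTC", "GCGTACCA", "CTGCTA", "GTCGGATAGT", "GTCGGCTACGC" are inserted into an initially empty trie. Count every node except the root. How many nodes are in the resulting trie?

Insert word by word; a character creates a node only if that edge doesn't already exist:
  "CTGCTTTTAAG" → 11 new (C, T, G, C, T, T, T, T, A, A, G)
  "GTCGGCGGAAA" → 11 new (G, T, C, G, G, C, G, G, A, A, A)
  "GCGTGCC" → prefix "G" already present; 6 new (C, G, T, G, C, C)
  "GTCGGCC" → prefix "GTCGGC" already present; 1 new (C)
  "GCGTTGCTCAC" → prefix "GCGT" already present; 7 new (T, G, C, T, C, A, C)
  "GTCGGAA" → prefix "GTCGG" already present; 2 new (A, A)
  "GCGTATCT" → prefix "GCGT" already present; 4 new (A, T, C, T)
  "CTGCCA" → prefix "CTGC" already present; 2 new (C, A)
  "CTGCGACGCA" → prefix "CTGC" already present; 6 new (G, A, C, G, C, A)
  "GCGTTCTACCA" → prefix "GCGTT" already present; 6 new (C, T, A, C, C, A)
  "CTGCGGC" → prefix "CTGCG" already present; 2 new (G, C)
  "GCGTC" → prefix "GCGT" already present; 1 new (C)
  "GCGTACCA" → prefix "GCGTA" already present; 3 new (C, C, A)
  "CTGCTA" → prefix "CTGCT" already present; 1 new (A)
  "GTCGGATAGT" → prefix "GTCGGA" already present; 4 new (T, A, G, T)
  "GTCGGCTACGC" → prefix "GTCGGC" already present; 5 new (T, A, C, G, C)
Total nodes = 11 + 11 + 6 + 1 + 7 + 2 + 4 + 2 + 6 + 6 + 2 + 1 + 3 + 1 + 4 + 5 = 72

72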